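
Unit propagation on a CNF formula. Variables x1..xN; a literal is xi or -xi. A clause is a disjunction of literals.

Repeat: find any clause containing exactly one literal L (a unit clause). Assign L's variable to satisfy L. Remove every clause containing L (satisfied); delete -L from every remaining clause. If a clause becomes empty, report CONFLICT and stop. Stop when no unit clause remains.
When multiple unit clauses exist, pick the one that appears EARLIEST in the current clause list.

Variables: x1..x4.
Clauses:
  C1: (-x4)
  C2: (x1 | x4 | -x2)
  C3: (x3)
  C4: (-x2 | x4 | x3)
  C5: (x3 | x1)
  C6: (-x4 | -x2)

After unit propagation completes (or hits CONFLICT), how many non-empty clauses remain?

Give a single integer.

unit clause [-4] forces x4=F; simplify:
  drop 4 from [1, 4, -2] -> [1, -2]
  drop 4 from [-2, 4, 3] -> [-2, 3]
  satisfied 2 clause(s); 4 remain; assigned so far: [4]
unit clause [3] forces x3=T; simplify:
  satisfied 3 clause(s); 1 remain; assigned so far: [3, 4]

Answer: 1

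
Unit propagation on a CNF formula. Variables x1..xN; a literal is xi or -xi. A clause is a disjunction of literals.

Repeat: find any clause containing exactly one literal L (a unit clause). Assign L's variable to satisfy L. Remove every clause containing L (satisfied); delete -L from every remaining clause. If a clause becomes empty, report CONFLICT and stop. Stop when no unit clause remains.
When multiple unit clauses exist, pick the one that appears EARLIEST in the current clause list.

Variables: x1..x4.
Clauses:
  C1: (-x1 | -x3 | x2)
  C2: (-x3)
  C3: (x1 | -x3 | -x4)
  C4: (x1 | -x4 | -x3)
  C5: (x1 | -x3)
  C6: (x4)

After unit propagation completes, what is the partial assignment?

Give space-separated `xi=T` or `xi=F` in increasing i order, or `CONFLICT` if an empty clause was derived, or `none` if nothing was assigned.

unit clause [-3] forces x3=F; simplify:
  satisfied 5 clause(s); 1 remain; assigned so far: [3]
unit clause [4] forces x4=T; simplify:
  satisfied 1 clause(s); 0 remain; assigned so far: [3, 4]

Answer: x3=F x4=T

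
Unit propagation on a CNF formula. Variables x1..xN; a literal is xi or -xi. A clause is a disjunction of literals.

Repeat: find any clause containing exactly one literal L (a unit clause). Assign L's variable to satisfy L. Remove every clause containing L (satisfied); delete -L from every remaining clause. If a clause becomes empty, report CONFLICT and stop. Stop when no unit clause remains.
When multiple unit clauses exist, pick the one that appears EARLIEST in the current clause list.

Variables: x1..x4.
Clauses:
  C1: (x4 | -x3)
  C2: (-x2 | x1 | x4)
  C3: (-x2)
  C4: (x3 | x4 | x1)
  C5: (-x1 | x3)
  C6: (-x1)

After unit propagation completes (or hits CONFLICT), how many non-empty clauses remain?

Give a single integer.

Answer: 2

Derivation:
unit clause [-2] forces x2=F; simplify:
  satisfied 2 clause(s); 4 remain; assigned so far: [2]
unit clause [-1] forces x1=F; simplify:
  drop 1 from [3, 4, 1] -> [3, 4]
  satisfied 2 clause(s); 2 remain; assigned so far: [1, 2]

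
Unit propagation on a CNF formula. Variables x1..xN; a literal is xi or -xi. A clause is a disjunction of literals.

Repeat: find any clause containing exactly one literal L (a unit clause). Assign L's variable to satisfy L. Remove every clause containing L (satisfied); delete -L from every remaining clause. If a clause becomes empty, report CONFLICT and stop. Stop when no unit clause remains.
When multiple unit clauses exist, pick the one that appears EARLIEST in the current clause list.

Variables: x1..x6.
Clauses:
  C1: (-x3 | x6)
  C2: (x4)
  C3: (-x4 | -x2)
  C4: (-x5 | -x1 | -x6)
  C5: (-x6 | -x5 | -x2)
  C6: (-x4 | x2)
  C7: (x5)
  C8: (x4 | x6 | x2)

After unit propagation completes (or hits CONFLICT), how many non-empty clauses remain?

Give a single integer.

unit clause [4] forces x4=T; simplify:
  drop -4 from [-4, -2] -> [-2]
  drop -4 from [-4, 2] -> [2]
  satisfied 2 clause(s); 6 remain; assigned so far: [4]
unit clause [-2] forces x2=F; simplify:
  drop 2 from [2] -> [] (empty!)
  satisfied 2 clause(s); 4 remain; assigned so far: [2, 4]
CONFLICT (empty clause)

Answer: 3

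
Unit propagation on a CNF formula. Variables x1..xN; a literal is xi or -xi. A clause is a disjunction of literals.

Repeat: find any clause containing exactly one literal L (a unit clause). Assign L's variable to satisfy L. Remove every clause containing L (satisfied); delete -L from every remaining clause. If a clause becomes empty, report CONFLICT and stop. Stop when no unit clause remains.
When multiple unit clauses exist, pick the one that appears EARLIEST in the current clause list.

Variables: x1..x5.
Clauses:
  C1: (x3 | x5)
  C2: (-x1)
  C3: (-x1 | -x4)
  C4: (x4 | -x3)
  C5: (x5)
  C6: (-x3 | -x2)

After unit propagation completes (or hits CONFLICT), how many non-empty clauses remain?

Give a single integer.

Answer: 2

Derivation:
unit clause [-1] forces x1=F; simplify:
  satisfied 2 clause(s); 4 remain; assigned so far: [1]
unit clause [5] forces x5=T; simplify:
  satisfied 2 clause(s); 2 remain; assigned so far: [1, 5]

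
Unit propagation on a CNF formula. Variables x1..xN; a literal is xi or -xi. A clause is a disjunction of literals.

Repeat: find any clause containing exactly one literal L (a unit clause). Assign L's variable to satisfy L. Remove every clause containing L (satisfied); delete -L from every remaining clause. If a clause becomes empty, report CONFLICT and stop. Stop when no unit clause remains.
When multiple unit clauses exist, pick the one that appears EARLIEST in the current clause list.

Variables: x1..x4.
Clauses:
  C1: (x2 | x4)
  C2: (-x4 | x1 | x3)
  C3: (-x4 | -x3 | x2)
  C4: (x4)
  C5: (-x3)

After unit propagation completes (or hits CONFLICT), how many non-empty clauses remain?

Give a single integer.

Answer: 0

Derivation:
unit clause [4] forces x4=T; simplify:
  drop -4 from [-4, 1, 3] -> [1, 3]
  drop -4 from [-4, -3, 2] -> [-3, 2]
  satisfied 2 clause(s); 3 remain; assigned so far: [4]
unit clause [-3] forces x3=F; simplify:
  drop 3 from [1, 3] -> [1]
  satisfied 2 clause(s); 1 remain; assigned so far: [3, 4]
unit clause [1] forces x1=T; simplify:
  satisfied 1 clause(s); 0 remain; assigned so far: [1, 3, 4]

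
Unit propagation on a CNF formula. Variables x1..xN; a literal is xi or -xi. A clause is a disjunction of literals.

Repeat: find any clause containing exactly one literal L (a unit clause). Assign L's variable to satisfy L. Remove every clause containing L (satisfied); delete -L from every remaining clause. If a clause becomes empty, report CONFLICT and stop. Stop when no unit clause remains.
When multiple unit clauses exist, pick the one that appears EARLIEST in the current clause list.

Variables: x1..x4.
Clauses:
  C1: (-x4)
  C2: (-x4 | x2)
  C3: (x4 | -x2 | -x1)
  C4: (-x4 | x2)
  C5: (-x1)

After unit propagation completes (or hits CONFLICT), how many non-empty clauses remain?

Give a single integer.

unit clause [-4] forces x4=F; simplify:
  drop 4 from [4, -2, -1] -> [-2, -1]
  satisfied 3 clause(s); 2 remain; assigned so far: [4]
unit clause [-1] forces x1=F; simplify:
  satisfied 2 clause(s); 0 remain; assigned so far: [1, 4]

Answer: 0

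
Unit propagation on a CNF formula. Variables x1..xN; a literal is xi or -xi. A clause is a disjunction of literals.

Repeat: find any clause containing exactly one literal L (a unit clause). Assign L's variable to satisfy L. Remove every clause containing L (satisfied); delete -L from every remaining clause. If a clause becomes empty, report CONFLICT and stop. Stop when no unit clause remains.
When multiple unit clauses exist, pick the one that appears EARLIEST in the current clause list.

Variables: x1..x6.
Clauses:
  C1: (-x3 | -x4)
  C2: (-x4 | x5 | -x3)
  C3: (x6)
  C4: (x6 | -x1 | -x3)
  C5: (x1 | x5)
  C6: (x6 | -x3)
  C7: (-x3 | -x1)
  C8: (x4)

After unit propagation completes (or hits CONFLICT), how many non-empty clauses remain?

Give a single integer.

Answer: 1

Derivation:
unit clause [6] forces x6=T; simplify:
  satisfied 3 clause(s); 5 remain; assigned so far: [6]
unit clause [4] forces x4=T; simplify:
  drop -4 from [-3, -4] -> [-3]
  drop -4 from [-4, 5, -3] -> [5, -3]
  satisfied 1 clause(s); 4 remain; assigned so far: [4, 6]
unit clause [-3] forces x3=F; simplify:
  satisfied 3 clause(s); 1 remain; assigned so far: [3, 4, 6]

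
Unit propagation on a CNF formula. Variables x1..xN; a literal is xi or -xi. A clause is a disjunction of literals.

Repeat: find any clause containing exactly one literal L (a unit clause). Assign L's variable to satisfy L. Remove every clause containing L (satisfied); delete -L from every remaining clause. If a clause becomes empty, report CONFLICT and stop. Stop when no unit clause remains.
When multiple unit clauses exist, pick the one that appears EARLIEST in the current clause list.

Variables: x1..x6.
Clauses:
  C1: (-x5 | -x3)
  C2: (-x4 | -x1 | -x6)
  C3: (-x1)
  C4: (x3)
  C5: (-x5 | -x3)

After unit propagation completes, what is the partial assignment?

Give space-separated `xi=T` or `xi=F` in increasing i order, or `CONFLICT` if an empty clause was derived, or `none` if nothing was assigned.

Answer: x1=F x3=T x5=F

Derivation:
unit clause [-1] forces x1=F; simplify:
  satisfied 2 clause(s); 3 remain; assigned so far: [1]
unit clause [3] forces x3=T; simplify:
  drop -3 from [-5, -3] -> [-5]
  drop -3 from [-5, -3] -> [-5]
  satisfied 1 clause(s); 2 remain; assigned so far: [1, 3]
unit clause [-5] forces x5=F; simplify:
  satisfied 2 clause(s); 0 remain; assigned so far: [1, 3, 5]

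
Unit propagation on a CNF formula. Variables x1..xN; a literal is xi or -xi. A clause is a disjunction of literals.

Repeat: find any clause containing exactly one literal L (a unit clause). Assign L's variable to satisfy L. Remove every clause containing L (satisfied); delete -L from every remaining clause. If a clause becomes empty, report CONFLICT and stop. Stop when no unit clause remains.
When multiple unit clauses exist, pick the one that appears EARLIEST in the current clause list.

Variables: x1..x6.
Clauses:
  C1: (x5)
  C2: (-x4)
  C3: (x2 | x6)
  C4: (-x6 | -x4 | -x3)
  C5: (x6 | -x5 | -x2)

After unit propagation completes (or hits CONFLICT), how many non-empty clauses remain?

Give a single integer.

Answer: 2

Derivation:
unit clause [5] forces x5=T; simplify:
  drop -5 from [6, -5, -2] -> [6, -2]
  satisfied 1 clause(s); 4 remain; assigned so far: [5]
unit clause [-4] forces x4=F; simplify:
  satisfied 2 clause(s); 2 remain; assigned so far: [4, 5]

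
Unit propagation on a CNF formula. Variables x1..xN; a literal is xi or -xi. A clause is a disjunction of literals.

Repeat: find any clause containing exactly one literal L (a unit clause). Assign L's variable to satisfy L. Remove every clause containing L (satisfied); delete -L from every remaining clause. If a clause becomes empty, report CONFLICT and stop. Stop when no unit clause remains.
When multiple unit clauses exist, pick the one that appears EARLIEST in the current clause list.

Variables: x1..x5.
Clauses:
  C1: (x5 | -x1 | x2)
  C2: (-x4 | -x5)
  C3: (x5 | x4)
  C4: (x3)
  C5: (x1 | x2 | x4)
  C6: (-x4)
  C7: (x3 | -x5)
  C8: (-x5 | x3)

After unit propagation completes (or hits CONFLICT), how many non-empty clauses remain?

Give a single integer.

unit clause [3] forces x3=T; simplify:
  satisfied 3 clause(s); 5 remain; assigned so far: [3]
unit clause [-4] forces x4=F; simplify:
  drop 4 from [5, 4] -> [5]
  drop 4 from [1, 2, 4] -> [1, 2]
  satisfied 2 clause(s); 3 remain; assigned so far: [3, 4]
unit clause [5] forces x5=T; simplify:
  satisfied 2 clause(s); 1 remain; assigned so far: [3, 4, 5]

Answer: 1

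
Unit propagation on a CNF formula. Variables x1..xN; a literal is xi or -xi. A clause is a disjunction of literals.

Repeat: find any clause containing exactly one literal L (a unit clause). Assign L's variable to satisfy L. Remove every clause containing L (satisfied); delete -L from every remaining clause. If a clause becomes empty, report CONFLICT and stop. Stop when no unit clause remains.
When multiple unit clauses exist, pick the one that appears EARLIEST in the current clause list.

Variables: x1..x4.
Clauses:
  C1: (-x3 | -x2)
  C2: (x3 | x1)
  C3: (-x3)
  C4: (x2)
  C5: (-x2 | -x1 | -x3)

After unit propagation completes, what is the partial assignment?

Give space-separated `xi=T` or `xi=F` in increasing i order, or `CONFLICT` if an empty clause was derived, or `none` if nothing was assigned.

unit clause [-3] forces x3=F; simplify:
  drop 3 from [3, 1] -> [1]
  satisfied 3 clause(s); 2 remain; assigned so far: [3]
unit clause [1] forces x1=T; simplify:
  satisfied 1 clause(s); 1 remain; assigned so far: [1, 3]
unit clause [2] forces x2=T; simplify:
  satisfied 1 clause(s); 0 remain; assigned so far: [1, 2, 3]

Answer: x1=T x2=T x3=F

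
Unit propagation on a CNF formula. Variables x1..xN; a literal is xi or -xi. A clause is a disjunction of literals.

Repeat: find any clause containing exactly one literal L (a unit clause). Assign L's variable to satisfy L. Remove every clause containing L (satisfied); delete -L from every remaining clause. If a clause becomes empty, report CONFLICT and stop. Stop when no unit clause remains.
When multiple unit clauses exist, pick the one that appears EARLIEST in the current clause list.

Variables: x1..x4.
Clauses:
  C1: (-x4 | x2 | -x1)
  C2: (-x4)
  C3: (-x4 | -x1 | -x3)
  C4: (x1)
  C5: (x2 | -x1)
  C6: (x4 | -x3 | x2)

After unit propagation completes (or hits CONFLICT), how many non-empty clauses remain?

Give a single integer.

unit clause [-4] forces x4=F; simplify:
  drop 4 from [4, -3, 2] -> [-3, 2]
  satisfied 3 clause(s); 3 remain; assigned so far: [4]
unit clause [1] forces x1=T; simplify:
  drop -1 from [2, -1] -> [2]
  satisfied 1 clause(s); 2 remain; assigned so far: [1, 4]
unit clause [2] forces x2=T; simplify:
  satisfied 2 clause(s); 0 remain; assigned so far: [1, 2, 4]

Answer: 0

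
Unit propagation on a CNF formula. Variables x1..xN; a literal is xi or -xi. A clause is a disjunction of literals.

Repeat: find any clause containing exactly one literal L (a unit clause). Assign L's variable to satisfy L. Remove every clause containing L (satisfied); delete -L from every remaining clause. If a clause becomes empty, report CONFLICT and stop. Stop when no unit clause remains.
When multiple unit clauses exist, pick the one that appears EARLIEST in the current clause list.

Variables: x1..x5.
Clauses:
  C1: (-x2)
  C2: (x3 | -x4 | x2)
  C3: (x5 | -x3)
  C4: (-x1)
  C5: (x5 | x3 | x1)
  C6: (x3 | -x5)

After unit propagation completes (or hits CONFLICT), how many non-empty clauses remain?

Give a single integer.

Answer: 4

Derivation:
unit clause [-2] forces x2=F; simplify:
  drop 2 from [3, -4, 2] -> [3, -4]
  satisfied 1 clause(s); 5 remain; assigned so far: [2]
unit clause [-1] forces x1=F; simplify:
  drop 1 from [5, 3, 1] -> [5, 3]
  satisfied 1 clause(s); 4 remain; assigned so far: [1, 2]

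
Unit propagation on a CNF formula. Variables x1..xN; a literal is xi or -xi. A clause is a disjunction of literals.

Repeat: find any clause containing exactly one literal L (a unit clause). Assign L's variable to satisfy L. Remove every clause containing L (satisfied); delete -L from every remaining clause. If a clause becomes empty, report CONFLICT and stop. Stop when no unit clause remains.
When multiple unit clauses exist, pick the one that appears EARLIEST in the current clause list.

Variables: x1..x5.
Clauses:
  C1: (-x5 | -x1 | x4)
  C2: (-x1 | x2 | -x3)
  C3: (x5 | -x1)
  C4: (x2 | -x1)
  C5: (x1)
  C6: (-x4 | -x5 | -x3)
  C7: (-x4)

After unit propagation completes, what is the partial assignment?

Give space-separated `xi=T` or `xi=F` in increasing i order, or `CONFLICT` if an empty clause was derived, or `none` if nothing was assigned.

unit clause [1] forces x1=T; simplify:
  drop -1 from [-5, -1, 4] -> [-5, 4]
  drop -1 from [-1, 2, -3] -> [2, -3]
  drop -1 from [5, -1] -> [5]
  drop -1 from [2, -1] -> [2]
  satisfied 1 clause(s); 6 remain; assigned so far: [1]
unit clause [5] forces x5=T; simplify:
  drop -5 from [-5, 4] -> [4]
  drop -5 from [-4, -5, -3] -> [-4, -3]
  satisfied 1 clause(s); 5 remain; assigned so far: [1, 5]
unit clause [4] forces x4=T; simplify:
  drop -4 from [-4, -3] -> [-3]
  drop -4 from [-4] -> [] (empty!)
  satisfied 1 clause(s); 4 remain; assigned so far: [1, 4, 5]
CONFLICT (empty clause)

Answer: CONFLICT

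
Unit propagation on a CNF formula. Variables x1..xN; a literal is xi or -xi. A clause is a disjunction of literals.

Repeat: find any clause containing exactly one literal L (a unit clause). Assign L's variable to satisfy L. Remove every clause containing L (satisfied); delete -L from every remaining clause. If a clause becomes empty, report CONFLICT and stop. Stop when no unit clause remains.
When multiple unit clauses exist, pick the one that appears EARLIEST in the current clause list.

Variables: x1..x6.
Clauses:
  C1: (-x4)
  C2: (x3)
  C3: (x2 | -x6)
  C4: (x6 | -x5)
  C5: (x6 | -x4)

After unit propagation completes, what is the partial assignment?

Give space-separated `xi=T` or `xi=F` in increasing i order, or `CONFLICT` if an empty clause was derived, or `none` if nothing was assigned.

Answer: x3=T x4=F

Derivation:
unit clause [-4] forces x4=F; simplify:
  satisfied 2 clause(s); 3 remain; assigned so far: [4]
unit clause [3] forces x3=T; simplify:
  satisfied 1 clause(s); 2 remain; assigned so far: [3, 4]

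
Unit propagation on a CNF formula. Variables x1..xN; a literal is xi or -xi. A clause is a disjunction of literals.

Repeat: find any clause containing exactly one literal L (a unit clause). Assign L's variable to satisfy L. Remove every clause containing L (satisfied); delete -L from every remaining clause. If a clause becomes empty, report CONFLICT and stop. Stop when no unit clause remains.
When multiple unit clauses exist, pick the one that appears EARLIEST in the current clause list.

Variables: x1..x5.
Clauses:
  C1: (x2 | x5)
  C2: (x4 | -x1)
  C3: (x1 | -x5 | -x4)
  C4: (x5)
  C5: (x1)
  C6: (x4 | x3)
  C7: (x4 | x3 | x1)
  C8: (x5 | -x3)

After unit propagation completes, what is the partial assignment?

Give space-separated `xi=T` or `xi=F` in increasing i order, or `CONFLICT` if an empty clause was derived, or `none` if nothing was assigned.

Answer: x1=T x4=T x5=T

Derivation:
unit clause [5] forces x5=T; simplify:
  drop -5 from [1, -5, -4] -> [1, -4]
  satisfied 3 clause(s); 5 remain; assigned so far: [5]
unit clause [1] forces x1=T; simplify:
  drop -1 from [4, -1] -> [4]
  satisfied 3 clause(s); 2 remain; assigned so far: [1, 5]
unit clause [4] forces x4=T; simplify:
  satisfied 2 clause(s); 0 remain; assigned so far: [1, 4, 5]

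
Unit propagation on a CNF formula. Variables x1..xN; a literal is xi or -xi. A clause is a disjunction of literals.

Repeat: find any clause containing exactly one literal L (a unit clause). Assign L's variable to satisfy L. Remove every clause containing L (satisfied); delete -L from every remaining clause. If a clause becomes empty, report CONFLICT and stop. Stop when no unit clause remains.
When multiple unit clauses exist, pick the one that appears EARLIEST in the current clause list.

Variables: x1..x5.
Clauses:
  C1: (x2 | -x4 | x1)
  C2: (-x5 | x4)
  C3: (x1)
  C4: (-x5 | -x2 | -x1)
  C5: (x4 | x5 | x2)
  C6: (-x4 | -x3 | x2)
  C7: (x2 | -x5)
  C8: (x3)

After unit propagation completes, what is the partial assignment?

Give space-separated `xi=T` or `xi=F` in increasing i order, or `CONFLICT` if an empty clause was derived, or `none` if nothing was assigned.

unit clause [1] forces x1=T; simplify:
  drop -1 from [-5, -2, -1] -> [-5, -2]
  satisfied 2 clause(s); 6 remain; assigned so far: [1]
unit clause [3] forces x3=T; simplify:
  drop -3 from [-4, -3, 2] -> [-4, 2]
  satisfied 1 clause(s); 5 remain; assigned so far: [1, 3]

Answer: x1=T x3=T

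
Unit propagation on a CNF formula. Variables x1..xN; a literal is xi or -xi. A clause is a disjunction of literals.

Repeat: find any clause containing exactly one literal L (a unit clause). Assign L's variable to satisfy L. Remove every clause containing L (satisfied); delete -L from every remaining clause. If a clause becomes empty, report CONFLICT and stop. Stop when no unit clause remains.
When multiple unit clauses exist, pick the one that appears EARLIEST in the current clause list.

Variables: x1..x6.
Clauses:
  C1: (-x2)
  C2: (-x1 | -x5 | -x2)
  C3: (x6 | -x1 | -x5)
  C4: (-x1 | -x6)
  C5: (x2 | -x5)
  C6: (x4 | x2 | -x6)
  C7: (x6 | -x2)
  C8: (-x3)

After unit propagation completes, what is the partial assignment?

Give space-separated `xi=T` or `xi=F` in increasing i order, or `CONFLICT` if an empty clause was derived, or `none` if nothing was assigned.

unit clause [-2] forces x2=F; simplify:
  drop 2 from [2, -5] -> [-5]
  drop 2 from [4, 2, -6] -> [4, -6]
  satisfied 3 clause(s); 5 remain; assigned so far: [2]
unit clause [-5] forces x5=F; simplify:
  satisfied 2 clause(s); 3 remain; assigned so far: [2, 5]
unit clause [-3] forces x3=F; simplify:
  satisfied 1 clause(s); 2 remain; assigned so far: [2, 3, 5]

Answer: x2=F x3=F x5=F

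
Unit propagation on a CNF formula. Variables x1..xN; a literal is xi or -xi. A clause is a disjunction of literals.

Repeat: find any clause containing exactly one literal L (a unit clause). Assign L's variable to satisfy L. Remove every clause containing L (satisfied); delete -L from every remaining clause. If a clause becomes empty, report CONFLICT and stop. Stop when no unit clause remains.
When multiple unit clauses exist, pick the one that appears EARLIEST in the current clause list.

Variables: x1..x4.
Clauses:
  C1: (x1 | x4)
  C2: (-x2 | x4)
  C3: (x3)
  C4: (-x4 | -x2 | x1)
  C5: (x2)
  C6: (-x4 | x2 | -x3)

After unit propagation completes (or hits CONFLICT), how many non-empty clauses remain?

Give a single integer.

Answer: 0

Derivation:
unit clause [3] forces x3=T; simplify:
  drop -3 from [-4, 2, -3] -> [-4, 2]
  satisfied 1 clause(s); 5 remain; assigned so far: [3]
unit clause [2] forces x2=T; simplify:
  drop -2 from [-2, 4] -> [4]
  drop -2 from [-4, -2, 1] -> [-4, 1]
  satisfied 2 clause(s); 3 remain; assigned so far: [2, 3]
unit clause [4] forces x4=T; simplify:
  drop -4 from [-4, 1] -> [1]
  satisfied 2 clause(s); 1 remain; assigned so far: [2, 3, 4]
unit clause [1] forces x1=T; simplify:
  satisfied 1 clause(s); 0 remain; assigned so far: [1, 2, 3, 4]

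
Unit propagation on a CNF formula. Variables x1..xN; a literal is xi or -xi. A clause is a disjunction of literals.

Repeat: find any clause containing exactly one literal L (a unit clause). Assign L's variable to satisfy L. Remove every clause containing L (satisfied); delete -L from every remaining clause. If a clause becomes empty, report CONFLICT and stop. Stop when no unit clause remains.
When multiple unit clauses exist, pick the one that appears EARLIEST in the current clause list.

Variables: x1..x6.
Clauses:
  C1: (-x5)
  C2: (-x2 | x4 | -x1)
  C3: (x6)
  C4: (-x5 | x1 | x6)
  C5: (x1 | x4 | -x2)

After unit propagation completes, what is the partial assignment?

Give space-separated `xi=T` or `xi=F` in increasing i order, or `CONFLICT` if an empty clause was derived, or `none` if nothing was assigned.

Answer: x5=F x6=T

Derivation:
unit clause [-5] forces x5=F; simplify:
  satisfied 2 clause(s); 3 remain; assigned so far: [5]
unit clause [6] forces x6=T; simplify:
  satisfied 1 clause(s); 2 remain; assigned so far: [5, 6]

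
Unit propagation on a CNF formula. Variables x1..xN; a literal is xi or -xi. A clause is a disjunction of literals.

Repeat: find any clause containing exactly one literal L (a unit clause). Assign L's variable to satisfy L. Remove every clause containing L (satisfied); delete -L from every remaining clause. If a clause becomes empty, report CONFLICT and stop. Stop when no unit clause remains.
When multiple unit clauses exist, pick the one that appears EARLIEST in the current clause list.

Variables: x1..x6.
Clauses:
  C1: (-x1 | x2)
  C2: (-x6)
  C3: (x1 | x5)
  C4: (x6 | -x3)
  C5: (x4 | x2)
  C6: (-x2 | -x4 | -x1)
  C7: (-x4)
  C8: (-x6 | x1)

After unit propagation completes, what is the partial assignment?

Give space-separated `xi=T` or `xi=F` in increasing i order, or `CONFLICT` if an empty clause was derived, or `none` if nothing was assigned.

Answer: x2=T x3=F x4=F x6=F

Derivation:
unit clause [-6] forces x6=F; simplify:
  drop 6 from [6, -3] -> [-3]
  satisfied 2 clause(s); 6 remain; assigned so far: [6]
unit clause [-3] forces x3=F; simplify:
  satisfied 1 clause(s); 5 remain; assigned so far: [3, 6]
unit clause [-4] forces x4=F; simplify:
  drop 4 from [4, 2] -> [2]
  satisfied 2 clause(s); 3 remain; assigned so far: [3, 4, 6]
unit clause [2] forces x2=T; simplify:
  satisfied 2 clause(s); 1 remain; assigned so far: [2, 3, 4, 6]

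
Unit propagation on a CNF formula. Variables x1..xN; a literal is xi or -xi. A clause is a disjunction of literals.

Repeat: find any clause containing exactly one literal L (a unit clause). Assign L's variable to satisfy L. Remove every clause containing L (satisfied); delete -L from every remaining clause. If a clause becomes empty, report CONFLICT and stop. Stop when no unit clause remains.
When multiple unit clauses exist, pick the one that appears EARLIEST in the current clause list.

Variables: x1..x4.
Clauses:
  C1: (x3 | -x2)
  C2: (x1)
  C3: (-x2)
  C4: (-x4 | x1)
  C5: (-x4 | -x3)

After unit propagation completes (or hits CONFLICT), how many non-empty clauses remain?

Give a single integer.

unit clause [1] forces x1=T; simplify:
  satisfied 2 clause(s); 3 remain; assigned so far: [1]
unit clause [-2] forces x2=F; simplify:
  satisfied 2 clause(s); 1 remain; assigned so far: [1, 2]

Answer: 1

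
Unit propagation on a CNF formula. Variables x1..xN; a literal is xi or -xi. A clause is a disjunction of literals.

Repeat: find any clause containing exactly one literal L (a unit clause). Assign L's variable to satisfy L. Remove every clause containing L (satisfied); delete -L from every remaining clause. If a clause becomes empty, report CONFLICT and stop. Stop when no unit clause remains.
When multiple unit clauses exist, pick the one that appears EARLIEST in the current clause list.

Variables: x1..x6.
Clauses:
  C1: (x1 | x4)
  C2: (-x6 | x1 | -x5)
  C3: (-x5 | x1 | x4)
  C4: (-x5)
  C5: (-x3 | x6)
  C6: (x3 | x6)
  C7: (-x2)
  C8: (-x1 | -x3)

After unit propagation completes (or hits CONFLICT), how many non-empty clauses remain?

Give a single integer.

unit clause [-5] forces x5=F; simplify:
  satisfied 3 clause(s); 5 remain; assigned so far: [5]
unit clause [-2] forces x2=F; simplify:
  satisfied 1 clause(s); 4 remain; assigned so far: [2, 5]

Answer: 4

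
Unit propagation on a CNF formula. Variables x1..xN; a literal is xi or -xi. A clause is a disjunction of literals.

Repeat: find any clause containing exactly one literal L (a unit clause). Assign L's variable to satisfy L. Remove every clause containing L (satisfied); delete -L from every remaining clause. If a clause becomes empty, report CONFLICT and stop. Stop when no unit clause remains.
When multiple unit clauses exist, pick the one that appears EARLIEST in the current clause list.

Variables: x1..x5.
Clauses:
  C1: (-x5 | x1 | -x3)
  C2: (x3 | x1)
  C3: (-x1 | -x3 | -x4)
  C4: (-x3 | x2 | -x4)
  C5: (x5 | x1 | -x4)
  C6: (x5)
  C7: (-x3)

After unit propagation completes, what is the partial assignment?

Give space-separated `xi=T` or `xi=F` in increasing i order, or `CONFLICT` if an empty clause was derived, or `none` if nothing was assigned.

unit clause [5] forces x5=T; simplify:
  drop -5 from [-5, 1, -3] -> [1, -3]
  satisfied 2 clause(s); 5 remain; assigned so far: [5]
unit clause [-3] forces x3=F; simplify:
  drop 3 from [3, 1] -> [1]
  satisfied 4 clause(s); 1 remain; assigned so far: [3, 5]
unit clause [1] forces x1=T; simplify:
  satisfied 1 clause(s); 0 remain; assigned so far: [1, 3, 5]

Answer: x1=T x3=F x5=T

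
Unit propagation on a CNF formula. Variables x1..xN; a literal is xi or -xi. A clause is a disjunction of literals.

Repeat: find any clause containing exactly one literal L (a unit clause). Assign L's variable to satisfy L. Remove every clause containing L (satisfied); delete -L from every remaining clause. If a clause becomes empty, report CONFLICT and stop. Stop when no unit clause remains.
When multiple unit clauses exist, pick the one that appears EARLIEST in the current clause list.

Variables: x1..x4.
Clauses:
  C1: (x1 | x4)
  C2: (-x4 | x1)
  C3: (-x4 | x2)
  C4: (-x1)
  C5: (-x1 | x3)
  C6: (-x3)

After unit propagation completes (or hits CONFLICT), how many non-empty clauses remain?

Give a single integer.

Answer: 2

Derivation:
unit clause [-1] forces x1=F; simplify:
  drop 1 from [1, 4] -> [4]
  drop 1 from [-4, 1] -> [-4]
  satisfied 2 clause(s); 4 remain; assigned so far: [1]
unit clause [4] forces x4=T; simplify:
  drop -4 from [-4] -> [] (empty!)
  drop -4 from [-4, 2] -> [2]
  satisfied 1 clause(s); 3 remain; assigned so far: [1, 4]
CONFLICT (empty clause)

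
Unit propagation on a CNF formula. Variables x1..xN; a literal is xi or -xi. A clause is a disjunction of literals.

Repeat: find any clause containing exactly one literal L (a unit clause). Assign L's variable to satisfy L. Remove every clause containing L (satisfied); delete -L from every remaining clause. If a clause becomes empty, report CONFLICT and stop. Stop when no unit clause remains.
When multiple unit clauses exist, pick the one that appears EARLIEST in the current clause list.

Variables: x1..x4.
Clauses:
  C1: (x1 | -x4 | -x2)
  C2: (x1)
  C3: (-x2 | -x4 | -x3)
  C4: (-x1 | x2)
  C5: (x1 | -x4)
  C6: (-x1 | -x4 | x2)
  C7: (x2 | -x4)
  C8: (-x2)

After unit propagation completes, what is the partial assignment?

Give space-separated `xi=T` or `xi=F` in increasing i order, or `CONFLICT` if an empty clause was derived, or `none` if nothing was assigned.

Answer: CONFLICT

Derivation:
unit clause [1] forces x1=T; simplify:
  drop -1 from [-1, 2] -> [2]
  drop -1 from [-1, -4, 2] -> [-4, 2]
  satisfied 3 clause(s); 5 remain; assigned so far: [1]
unit clause [2] forces x2=T; simplify:
  drop -2 from [-2, -4, -3] -> [-4, -3]
  drop -2 from [-2] -> [] (empty!)
  satisfied 3 clause(s); 2 remain; assigned so far: [1, 2]
CONFLICT (empty clause)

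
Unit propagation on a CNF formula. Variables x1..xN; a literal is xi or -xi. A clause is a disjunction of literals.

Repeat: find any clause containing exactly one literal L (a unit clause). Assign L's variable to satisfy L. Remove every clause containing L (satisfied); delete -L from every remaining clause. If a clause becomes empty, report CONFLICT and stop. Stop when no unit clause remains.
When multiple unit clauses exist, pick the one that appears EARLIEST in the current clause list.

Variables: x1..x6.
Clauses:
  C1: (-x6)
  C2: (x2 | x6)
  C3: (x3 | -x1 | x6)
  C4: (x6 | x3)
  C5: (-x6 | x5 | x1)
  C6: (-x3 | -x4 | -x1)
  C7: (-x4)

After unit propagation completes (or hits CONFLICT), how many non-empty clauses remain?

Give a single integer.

unit clause [-6] forces x6=F; simplify:
  drop 6 from [2, 6] -> [2]
  drop 6 from [3, -1, 6] -> [3, -1]
  drop 6 from [6, 3] -> [3]
  satisfied 2 clause(s); 5 remain; assigned so far: [6]
unit clause [2] forces x2=T; simplify:
  satisfied 1 clause(s); 4 remain; assigned so far: [2, 6]
unit clause [3] forces x3=T; simplify:
  drop -3 from [-3, -4, -1] -> [-4, -1]
  satisfied 2 clause(s); 2 remain; assigned so far: [2, 3, 6]
unit clause [-4] forces x4=F; simplify:
  satisfied 2 clause(s); 0 remain; assigned so far: [2, 3, 4, 6]

Answer: 0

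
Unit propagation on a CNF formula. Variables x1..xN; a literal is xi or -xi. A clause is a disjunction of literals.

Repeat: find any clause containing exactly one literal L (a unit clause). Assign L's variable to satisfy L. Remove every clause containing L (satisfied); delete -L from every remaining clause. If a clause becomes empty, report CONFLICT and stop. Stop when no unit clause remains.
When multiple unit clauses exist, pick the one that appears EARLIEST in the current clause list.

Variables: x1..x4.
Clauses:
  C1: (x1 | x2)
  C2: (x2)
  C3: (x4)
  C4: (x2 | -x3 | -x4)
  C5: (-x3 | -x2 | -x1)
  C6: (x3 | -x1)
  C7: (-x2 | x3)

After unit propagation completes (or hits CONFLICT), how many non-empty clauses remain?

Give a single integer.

Answer: 0

Derivation:
unit clause [2] forces x2=T; simplify:
  drop -2 from [-3, -2, -1] -> [-3, -1]
  drop -2 from [-2, 3] -> [3]
  satisfied 3 clause(s); 4 remain; assigned so far: [2]
unit clause [4] forces x4=T; simplify:
  satisfied 1 clause(s); 3 remain; assigned so far: [2, 4]
unit clause [3] forces x3=T; simplify:
  drop -3 from [-3, -1] -> [-1]
  satisfied 2 clause(s); 1 remain; assigned so far: [2, 3, 4]
unit clause [-1] forces x1=F; simplify:
  satisfied 1 clause(s); 0 remain; assigned so far: [1, 2, 3, 4]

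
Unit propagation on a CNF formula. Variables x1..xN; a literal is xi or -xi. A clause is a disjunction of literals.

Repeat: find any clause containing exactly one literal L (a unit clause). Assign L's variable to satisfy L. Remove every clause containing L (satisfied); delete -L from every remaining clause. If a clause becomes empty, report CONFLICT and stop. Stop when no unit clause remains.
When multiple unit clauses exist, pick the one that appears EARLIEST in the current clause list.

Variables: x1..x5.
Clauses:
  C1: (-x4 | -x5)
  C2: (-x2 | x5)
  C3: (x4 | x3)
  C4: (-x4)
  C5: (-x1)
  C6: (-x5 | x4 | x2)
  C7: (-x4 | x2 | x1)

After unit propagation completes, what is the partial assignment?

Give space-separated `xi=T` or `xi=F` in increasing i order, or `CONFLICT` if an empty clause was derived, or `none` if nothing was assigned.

Answer: x1=F x3=T x4=F

Derivation:
unit clause [-4] forces x4=F; simplify:
  drop 4 from [4, 3] -> [3]
  drop 4 from [-5, 4, 2] -> [-5, 2]
  satisfied 3 clause(s); 4 remain; assigned so far: [4]
unit clause [3] forces x3=T; simplify:
  satisfied 1 clause(s); 3 remain; assigned so far: [3, 4]
unit clause [-1] forces x1=F; simplify:
  satisfied 1 clause(s); 2 remain; assigned so far: [1, 3, 4]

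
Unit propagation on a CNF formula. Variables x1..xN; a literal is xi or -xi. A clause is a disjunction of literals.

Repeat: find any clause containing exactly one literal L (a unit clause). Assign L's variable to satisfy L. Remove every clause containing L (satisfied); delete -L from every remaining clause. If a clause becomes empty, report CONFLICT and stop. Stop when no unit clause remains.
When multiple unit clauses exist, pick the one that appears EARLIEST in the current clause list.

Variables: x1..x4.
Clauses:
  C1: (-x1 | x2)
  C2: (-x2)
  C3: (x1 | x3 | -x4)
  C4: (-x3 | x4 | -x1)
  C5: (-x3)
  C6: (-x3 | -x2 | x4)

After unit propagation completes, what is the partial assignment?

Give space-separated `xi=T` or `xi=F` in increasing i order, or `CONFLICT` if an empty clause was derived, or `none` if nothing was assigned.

Answer: x1=F x2=F x3=F x4=F

Derivation:
unit clause [-2] forces x2=F; simplify:
  drop 2 from [-1, 2] -> [-1]
  satisfied 2 clause(s); 4 remain; assigned so far: [2]
unit clause [-1] forces x1=F; simplify:
  drop 1 from [1, 3, -4] -> [3, -4]
  satisfied 2 clause(s); 2 remain; assigned so far: [1, 2]
unit clause [-3] forces x3=F; simplify:
  drop 3 from [3, -4] -> [-4]
  satisfied 1 clause(s); 1 remain; assigned so far: [1, 2, 3]
unit clause [-4] forces x4=F; simplify:
  satisfied 1 clause(s); 0 remain; assigned so far: [1, 2, 3, 4]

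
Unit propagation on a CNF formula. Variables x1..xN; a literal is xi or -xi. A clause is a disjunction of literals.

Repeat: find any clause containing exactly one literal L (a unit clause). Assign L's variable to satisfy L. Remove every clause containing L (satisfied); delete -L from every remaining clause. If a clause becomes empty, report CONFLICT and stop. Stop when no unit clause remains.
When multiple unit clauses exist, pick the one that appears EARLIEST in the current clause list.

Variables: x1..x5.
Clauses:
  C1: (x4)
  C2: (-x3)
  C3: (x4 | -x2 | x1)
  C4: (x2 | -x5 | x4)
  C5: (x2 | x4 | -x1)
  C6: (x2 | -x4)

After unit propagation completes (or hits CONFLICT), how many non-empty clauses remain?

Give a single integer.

Answer: 0

Derivation:
unit clause [4] forces x4=T; simplify:
  drop -4 from [2, -4] -> [2]
  satisfied 4 clause(s); 2 remain; assigned so far: [4]
unit clause [-3] forces x3=F; simplify:
  satisfied 1 clause(s); 1 remain; assigned so far: [3, 4]
unit clause [2] forces x2=T; simplify:
  satisfied 1 clause(s); 0 remain; assigned so far: [2, 3, 4]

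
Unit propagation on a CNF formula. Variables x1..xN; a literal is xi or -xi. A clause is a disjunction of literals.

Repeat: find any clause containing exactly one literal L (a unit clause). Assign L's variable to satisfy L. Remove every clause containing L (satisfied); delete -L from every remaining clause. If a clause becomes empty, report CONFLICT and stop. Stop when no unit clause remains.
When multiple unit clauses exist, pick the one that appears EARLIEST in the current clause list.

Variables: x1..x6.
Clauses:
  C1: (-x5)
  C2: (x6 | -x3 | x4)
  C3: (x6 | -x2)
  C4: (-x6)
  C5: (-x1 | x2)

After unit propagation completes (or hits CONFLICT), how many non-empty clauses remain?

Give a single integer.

unit clause [-5] forces x5=F; simplify:
  satisfied 1 clause(s); 4 remain; assigned so far: [5]
unit clause [-6] forces x6=F; simplify:
  drop 6 from [6, -3, 4] -> [-3, 4]
  drop 6 from [6, -2] -> [-2]
  satisfied 1 clause(s); 3 remain; assigned so far: [5, 6]
unit clause [-2] forces x2=F; simplify:
  drop 2 from [-1, 2] -> [-1]
  satisfied 1 clause(s); 2 remain; assigned so far: [2, 5, 6]
unit clause [-1] forces x1=F; simplify:
  satisfied 1 clause(s); 1 remain; assigned so far: [1, 2, 5, 6]

Answer: 1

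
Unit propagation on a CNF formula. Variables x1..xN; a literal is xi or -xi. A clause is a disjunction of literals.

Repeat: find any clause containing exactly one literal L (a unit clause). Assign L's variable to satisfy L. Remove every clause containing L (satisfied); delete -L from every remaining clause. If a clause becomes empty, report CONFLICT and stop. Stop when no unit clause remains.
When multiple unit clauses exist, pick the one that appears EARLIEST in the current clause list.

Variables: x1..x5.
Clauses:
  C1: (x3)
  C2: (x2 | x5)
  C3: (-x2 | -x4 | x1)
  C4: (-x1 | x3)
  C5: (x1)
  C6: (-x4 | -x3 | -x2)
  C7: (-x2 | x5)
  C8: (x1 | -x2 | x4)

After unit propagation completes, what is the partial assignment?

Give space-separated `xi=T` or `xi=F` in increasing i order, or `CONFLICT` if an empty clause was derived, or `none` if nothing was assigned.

Answer: x1=T x3=T

Derivation:
unit clause [3] forces x3=T; simplify:
  drop -3 from [-4, -3, -2] -> [-4, -2]
  satisfied 2 clause(s); 6 remain; assigned so far: [3]
unit clause [1] forces x1=T; simplify:
  satisfied 3 clause(s); 3 remain; assigned so far: [1, 3]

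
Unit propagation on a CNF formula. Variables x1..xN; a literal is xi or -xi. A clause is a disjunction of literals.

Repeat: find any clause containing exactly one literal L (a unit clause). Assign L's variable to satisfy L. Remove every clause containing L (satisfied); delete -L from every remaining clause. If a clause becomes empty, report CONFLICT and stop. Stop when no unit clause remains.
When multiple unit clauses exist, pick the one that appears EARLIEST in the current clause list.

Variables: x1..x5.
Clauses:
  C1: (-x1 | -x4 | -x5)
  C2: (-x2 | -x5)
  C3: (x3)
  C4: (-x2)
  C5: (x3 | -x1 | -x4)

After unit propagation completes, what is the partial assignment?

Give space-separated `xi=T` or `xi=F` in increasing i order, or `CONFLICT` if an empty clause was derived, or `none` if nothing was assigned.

Answer: x2=F x3=T

Derivation:
unit clause [3] forces x3=T; simplify:
  satisfied 2 clause(s); 3 remain; assigned so far: [3]
unit clause [-2] forces x2=F; simplify:
  satisfied 2 clause(s); 1 remain; assigned so far: [2, 3]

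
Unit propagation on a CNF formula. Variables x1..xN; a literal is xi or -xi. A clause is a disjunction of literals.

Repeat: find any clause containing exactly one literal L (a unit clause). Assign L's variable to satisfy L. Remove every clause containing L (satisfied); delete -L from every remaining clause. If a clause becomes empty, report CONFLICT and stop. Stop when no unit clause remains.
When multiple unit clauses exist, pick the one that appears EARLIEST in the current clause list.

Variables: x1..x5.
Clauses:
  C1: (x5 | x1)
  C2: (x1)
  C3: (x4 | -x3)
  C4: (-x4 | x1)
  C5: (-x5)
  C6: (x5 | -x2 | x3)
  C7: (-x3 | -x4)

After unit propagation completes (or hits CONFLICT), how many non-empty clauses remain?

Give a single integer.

unit clause [1] forces x1=T; simplify:
  satisfied 3 clause(s); 4 remain; assigned so far: [1]
unit clause [-5] forces x5=F; simplify:
  drop 5 from [5, -2, 3] -> [-2, 3]
  satisfied 1 clause(s); 3 remain; assigned so far: [1, 5]

Answer: 3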